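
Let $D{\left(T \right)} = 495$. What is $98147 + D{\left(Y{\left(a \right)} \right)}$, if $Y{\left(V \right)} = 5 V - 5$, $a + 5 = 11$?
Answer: $98642$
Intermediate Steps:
$a = 6$ ($a = -5 + 11 = 6$)
$Y{\left(V \right)} = -5 + 5 V$
$98147 + D{\left(Y{\left(a \right)} \right)} = 98147 + 495 = 98642$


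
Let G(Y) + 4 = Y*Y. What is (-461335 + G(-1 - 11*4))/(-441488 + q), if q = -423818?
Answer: 229657/432653 ≈ 0.53081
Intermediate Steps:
G(Y) = -4 + Y**2 (G(Y) = -4 + Y*Y = -4 + Y**2)
(-461335 + G(-1 - 11*4))/(-441488 + q) = (-461335 + (-4 + (-1 - 11*4)**2))/(-441488 - 423818) = (-461335 + (-4 + (-1 - 44)**2))/(-865306) = (-461335 + (-4 + (-45)**2))*(-1/865306) = (-461335 + (-4 + 2025))*(-1/865306) = (-461335 + 2021)*(-1/865306) = -459314*(-1/865306) = 229657/432653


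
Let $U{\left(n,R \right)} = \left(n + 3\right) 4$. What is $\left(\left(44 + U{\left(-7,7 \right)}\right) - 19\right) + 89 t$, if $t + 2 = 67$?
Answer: $5794$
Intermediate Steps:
$U{\left(n,R \right)} = 12 + 4 n$ ($U{\left(n,R \right)} = \left(3 + n\right) 4 = 12 + 4 n$)
$t = 65$ ($t = -2 + 67 = 65$)
$\left(\left(44 + U{\left(-7,7 \right)}\right) - 19\right) + 89 t = \left(\left(44 + \left(12 + 4 \left(-7\right)\right)\right) - 19\right) + 89 \cdot 65 = \left(\left(44 + \left(12 - 28\right)\right) - 19\right) + 5785 = \left(\left(44 - 16\right) - 19\right) + 5785 = \left(28 - 19\right) + 5785 = 9 + 5785 = 5794$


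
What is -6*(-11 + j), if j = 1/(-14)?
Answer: 465/7 ≈ 66.429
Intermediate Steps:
j = -1/14 (j = 1*(-1/14) = -1/14 ≈ -0.071429)
-6*(-11 + j) = -6*(-11 - 1/14) = -6*(-155/14) = 465/7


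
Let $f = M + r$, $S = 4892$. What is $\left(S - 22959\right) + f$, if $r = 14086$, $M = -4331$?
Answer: $-8312$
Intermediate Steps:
$f = 9755$ ($f = -4331 + 14086 = 9755$)
$\left(S - 22959\right) + f = \left(4892 - 22959\right) + 9755 = -18067 + 9755 = -8312$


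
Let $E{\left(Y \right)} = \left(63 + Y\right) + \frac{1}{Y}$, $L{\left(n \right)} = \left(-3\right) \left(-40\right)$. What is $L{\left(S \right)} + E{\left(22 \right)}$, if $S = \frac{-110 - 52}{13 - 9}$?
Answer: $\frac{4511}{22} \approx 205.05$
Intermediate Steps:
$S = - \frac{81}{2}$ ($S = - \frac{162}{4} = \left(-162\right) \frac{1}{4} = - \frac{81}{2} \approx -40.5$)
$L{\left(n \right)} = 120$
$E{\left(Y \right)} = 63 + Y + \frac{1}{Y}$
$L{\left(S \right)} + E{\left(22 \right)} = 120 + \left(63 + 22 + \frac{1}{22}\right) = 120 + \frac{1871}{22} = \frac{4511}{22}$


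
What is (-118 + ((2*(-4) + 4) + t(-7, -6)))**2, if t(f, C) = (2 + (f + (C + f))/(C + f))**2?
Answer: 342324004/28561 ≈ 11986.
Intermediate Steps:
t(f, C) = (2 + (C + 2*f)/(C + f))**2
(-118 + ((2*(-4) + 4) + t(-7, -6)))**2 = (-118 + ((2*(-4) + 4) + (3*(-6) + 4*(-7))**2/(-6 - 7)**2))**2 = (-118 + ((-8 + 4) + (-18 - 28)**2/(-13)**2))**2 = (-118 + (-4 + (1/169)*(-46)**2))**2 = (-118 + (-4 + (1/169)*2116))**2 = (-118 + (-4 + 2116/169))**2 = (-118 + 1440/169)**2 = (-18502/169)**2 = 342324004/28561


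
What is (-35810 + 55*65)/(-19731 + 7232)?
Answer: 32235/12499 ≈ 2.5790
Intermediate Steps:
(-35810 + 55*65)/(-19731 + 7232) = (-35810 + 3575)/(-12499) = -32235*(-1/12499) = 32235/12499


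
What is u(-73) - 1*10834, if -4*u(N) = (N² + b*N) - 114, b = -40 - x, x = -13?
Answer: -25261/2 ≈ -12631.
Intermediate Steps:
b = -27 (b = -40 - 1*(-13) = -40 + 13 = -27)
u(N) = 57/2 - N²/4 + 27*N/4 (u(N) = -((N² - 27*N) - 114)/4 = -(-114 + N² - 27*N)/4 = 57/2 - N²/4 + 27*N/4)
u(-73) - 1*10834 = (57/2 - ¼*(-73)² + (27/4)*(-73)) - 1*10834 = (57/2 - ¼*5329 - 1971/4) - 10834 = (57/2 - 5329/4 - 1971/4) - 10834 = -3593/2 - 10834 = -25261/2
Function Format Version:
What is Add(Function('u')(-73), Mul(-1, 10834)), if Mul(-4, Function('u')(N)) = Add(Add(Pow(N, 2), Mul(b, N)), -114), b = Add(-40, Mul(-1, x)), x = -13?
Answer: Rational(-25261, 2) ≈ -12631.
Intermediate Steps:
b = -27 (b = Add(-40, Mul(-1, -13)) = Add(-40, 13) = -27)
Function('u')(N) = Add(Rational(57, 2), Mul(Rational(-1, 4), Pow(N, 2)), Mul(Rational(27, 4), N)) (Function('u')(N) = Mul(Rational(-1, 4), Add(Add(Pow(N, 2), Mul(-27, N)), -114)) = Mul(Rational(-1, 4), Add(-114, Pow(N, 2), Mul(-27, N))) = Add(Rational(57, 2), Mul(Rational(-1, 4), Pow(N, 2)), Mul(Rational(27, 4), N)))
Add(Function('u')(-73), Mul(-1, 10834)) = Add(Add(Rational(57, 2), Mul(Rational(-1, 4), Pow(-73, 2)), Mul(Rational(27, 4), -73)), Mul(-1, 10834)) = Add(Add(Rational(57, 2), Mul(Rational(-1, 4), 5329), Rational(-1971, 4)), -10834) = Add(Add(Rational(57, 2), Rational(-5329, 4), Rational(-1971, 4)), -10834) = Add(Rational(-3593, 2), -10834) = Rational(-25261, 2)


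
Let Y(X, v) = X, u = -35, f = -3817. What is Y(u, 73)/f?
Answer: 35/3817 ≈ 0.0091695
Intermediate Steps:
Y(u, 73)/f = -35/(-3817) = -35*(-1/3817) = 35/3817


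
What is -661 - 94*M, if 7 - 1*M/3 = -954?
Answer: -271663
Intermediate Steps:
M = 2883 (M = 21 - 3*(-954) = 21 + 2862 = 2883)
-661 - 94*M = -661 - 94*2883 = -661 - 271002 = -271663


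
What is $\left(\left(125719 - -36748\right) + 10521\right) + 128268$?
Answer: $301256$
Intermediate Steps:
$\left(\left(125719 - -36748\right) + 10521\right) + 128268 = \left(\left(125719 + 36748\right) + 10521\right) + 128268 = \left(162467 + 10521\right) + 128268 = 172988 + 128268 = 301256$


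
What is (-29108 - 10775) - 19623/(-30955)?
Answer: -1234558642/30955 ≈ -39882.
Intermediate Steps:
(-29108 - 10775) - 19623/(-30955) = -39883 - 19623*(-1/30955) = -39883 + 19623/30955 = -1234558642/30955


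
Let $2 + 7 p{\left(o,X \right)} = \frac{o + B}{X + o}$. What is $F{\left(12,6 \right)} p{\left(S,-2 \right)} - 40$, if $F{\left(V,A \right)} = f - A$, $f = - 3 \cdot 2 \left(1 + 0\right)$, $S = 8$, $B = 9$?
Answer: $- \frac{290}{7} \approx -41.429$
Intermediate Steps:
$p{\left(o,X \right)} = - \frac{2}{7} + \frac{9 + o}{7 \left(X + o\right)}$ ($p{\left(o,X \right)} = - \frac{2}{7} + \frac{\left(o + 9\right) \frac{1}{X + o}}{7} = - \frac{2}{7} + \frac{\left(9 + o\right) \frac{1}{X + o}}{7} = - \frac{2}{7} + \frac{\frac{1}{X + o} \left(9 + o\right)}{7} = - \frac{2}{7} + \frac{9 + o}{7 \left(X + o\right)}$)
$f = -6$ ($f = - 3 \cdot 2 \cdot 1 = \left(-3\right) 2 = -6$)
$F{\left(V,A \right)} = -6 - A$
$F{\left(12,6 \right)} p{\left(S,-2 \right)} - 40 = \left(-6 - 6\right) \frac{9 - 8 - -4}{7 \left(-2 + 8\right)} - 40 = \left(-6 - 6\right) \frac{9 - 8 + 4}{7 \cdot 6} - 40 = - 12 \cdot \frac{1}{7} \cdot \frac{1}{6} \cdot 5 - 40 = \left(-12\right) \frac{5}{42} - 40 = - \frac{10}{7} - 40 = - \frac{290}{7}$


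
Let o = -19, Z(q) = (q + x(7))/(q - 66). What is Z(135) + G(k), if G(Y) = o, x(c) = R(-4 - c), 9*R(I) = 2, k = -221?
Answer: -10582/621 ≈ -17.040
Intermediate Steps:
R(I) = 2/9 (R(I) = (1/9)*2 = 2/9)
x(c) = 2/9
Z(q) = (2/9 + q)/(-66 + q) (Z(q) = (q + 2/9)/(q - 66) = (2/9 + q)/(-66 + q))
G(Y) = -19
Z(135) + G(k) = (2/9 + 135)/(-66 + 135) - 19 = (1217/9)/69 - 19 = (1/69)*(1217/9) - 19 = 1217/621 - 19 = -10582/621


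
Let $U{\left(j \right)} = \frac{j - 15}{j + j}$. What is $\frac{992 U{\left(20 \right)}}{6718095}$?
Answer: $\frac{124}{6718095} \approx 1.8458 \cdot 10^{-5}$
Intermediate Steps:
$U{\left(j \right)} = \frac{-15 + j}{2 j}$
$\frac{992 U{\left(20 \right)}}{6718095} = \frac{992 \frac{-15 + 20}{2 \cdot 20}}{6718095} = 992 \cdot \frac{1}{2} \cdot \frac{1}{20} \cdot 5 \cdot \frac{1}{6718095} = 992 \cdot \frac{1}{8} \cdot \frac{1}{6718095} = 124 \cdot \frac{1}{6718095} = \frac{124}{6718095}$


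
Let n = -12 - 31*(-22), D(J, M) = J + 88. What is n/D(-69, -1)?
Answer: 670/19 ≈ 35.263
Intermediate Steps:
D(J, M) = 88 + J
n = 670 (n = -12 + 682 = 670)
n/D(-69, -1) = 670/(88 - 69) = 670/19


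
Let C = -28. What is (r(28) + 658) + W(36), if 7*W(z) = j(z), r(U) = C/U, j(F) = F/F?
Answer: 4600/7 ≈ 657.14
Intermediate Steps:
j(F) = 1
r(U) = -28/U
W(z) = ⅐ (W(z) = (⅐)*1 = ⅐)
(r(28) + 658) + W(36) = (-28/28 + 658) + ⅐ = (-28*1/28 + 658) + ⅐ = (-1 + 658) + ⅐ = 657 + ⅐ = 4600/7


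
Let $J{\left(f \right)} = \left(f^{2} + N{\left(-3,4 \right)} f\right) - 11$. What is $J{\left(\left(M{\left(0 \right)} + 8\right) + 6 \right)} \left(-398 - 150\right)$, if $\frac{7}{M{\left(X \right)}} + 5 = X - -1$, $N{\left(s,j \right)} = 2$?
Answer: $- \frac{358529}{4} \approx -89632.0$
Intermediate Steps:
$M{\left(X \right)} = \frac{7}{-4 + X}$ ($M{\left(X \right)} = \frac{7}{-5 + \left(X - -1\right)} = \frac{7}{-5 + \left(X + 1\right)} = \frac{7}{-5 + \left(1 + X\right)} = \frac{7}{-4 + X}$)
$J{\left(f \right)} = -11 + f^{2} + 2 f$ ($J{\left(f \right)} = \left(f^{2} + 2 f\right) - 11 = -11 + f^{2} + 2 f$)
$J{\left(\left(M{\left(0 \right)} + 8\right) + 6 \right)} \left(-398 - 150\right) = \left(-11 + \left(\left(\frac{7}{-4 + 0} + 8\right) + 6\right)^{2} + 2 \left(\left(\frac{7}{-4 + 0} + 8\right) + 6\right)\right) \left(-398 - 150\right) = \left(-11 + \left(\left(\frac{7}{-4} + 8\right) + 6\right)^{2} + 2 \left(\left(\frac{7}{-4} + 8\right) + 6\right)\right) \left(-548\right) = \left(-11 + \left(\left(7 \left(- \frac{1}{4}\right) + 8\right) + 6\right)^{2} + 2 \left(\left(7 \left(- \frac{1}{4}\right) + 8\right) + 6\right)\right) \left(-548\right) = \left(-11 + \left(\left(- \frac{7}{4} + 8\right) + 6\right)^{2} + 2 \left(\left(- \frac{7}{4} + 8\right) + 6\right)\right) \left(-548\right) = \left(-11 + \left(\frac{25}{4} + 6\right)^{2} + 2 \left(\frac{25}{4} + 6\right)\right) \left(-548\right) = \left(-11 + \left(\frac{49}{4}\right)^{2} + 2 \cdot \frac{49}{4}\right) \left(-548\right) = \left(-11 + \frac{2401}{16} + \frac{49}{2}\right) \left(-548\right) = \frac{2617}{16} \left(-548\right) = - \frac{358529}{4}$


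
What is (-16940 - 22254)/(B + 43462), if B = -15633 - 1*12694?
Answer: -39194/15135 ≈ -2.5896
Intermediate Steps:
B = -28327 (B = -15633 - 12694 = -28327)
(-16940 - 22254)/(B + 43462) = (-16940 - 22254)/(-28327 + 43462) = -39194/15135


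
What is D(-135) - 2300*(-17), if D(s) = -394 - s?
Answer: 38841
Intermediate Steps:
D(-135) - 2300*(-17) = (-394 - 1*(-135)) - 2300*(-17) = (-394 + 135) - 1*(-39100) = -259 + 39100 = 38841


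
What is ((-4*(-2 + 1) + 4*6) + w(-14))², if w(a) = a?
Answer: 196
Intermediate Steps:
((-4*(-2 + 1) + 4*6) + w(-14))² = ((-4*(-2 + 1) + 4*6) - 14)² = ((-4*(-1) + 24) - 14)² = ((4 + 24) - 14)² = (28 - 14)² = 14² = 196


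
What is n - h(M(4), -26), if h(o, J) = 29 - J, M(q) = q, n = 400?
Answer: 345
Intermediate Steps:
n - h(M(4), -26) = 400 - (29 - 1*(-26)) = 400 - (29 + 26) = 400 - 1*55 = 400 - 55 = 345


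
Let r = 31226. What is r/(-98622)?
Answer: -15613/49311 ≈ -0.31662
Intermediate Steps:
r/(-98622) = 31226/(-98622) = 31226*(-1/98622) = -15613/49311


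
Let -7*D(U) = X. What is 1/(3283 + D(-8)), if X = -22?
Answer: 7/23003 ≈ 0.00030431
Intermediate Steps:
D(U) = 22/7 (D(U) = -⅐*(-22) = 22/7)
1/(3283 + D(-8)) = 1/(3283 + 22/7) = 1/(23003/7) = 7/23003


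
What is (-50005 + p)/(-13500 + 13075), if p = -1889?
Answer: 51894/425 ≈ 122.10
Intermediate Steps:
(-50005 + p)/(-13500 + 13075) = (-50005 - 1889)/(-13500 + 13075) = -51894/(-425) = -51894*(-1/425) = 51894/425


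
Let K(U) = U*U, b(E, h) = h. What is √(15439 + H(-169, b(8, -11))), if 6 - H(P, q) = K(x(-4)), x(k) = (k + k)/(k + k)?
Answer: 6*√429 ≈ 124.27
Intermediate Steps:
x(k) = 1 (x(k) = (2*k)/((2*k)) = (2*k)*(1/(2*k)) = 1)
K(U) = U²
H(P, q) = 5 (H(P, q) = 6 - 1*1² = 6 - 1*1 = 6 - 1 = 5)
√(15439 + H(-169, b(8, -11))) = √(15439 + 5) = √15444 = 6*√429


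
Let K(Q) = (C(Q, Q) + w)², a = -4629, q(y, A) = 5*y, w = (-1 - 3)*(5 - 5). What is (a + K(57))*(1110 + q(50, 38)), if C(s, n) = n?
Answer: -1876800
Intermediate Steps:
w = 0 (w = -4*0 = 0)
K(Q) = Q² (K(Q) = (Q + 0)² = Q²)
(a + K(57))*(1110 + q(50, 38)) = (-4629 + 57²)*(1110 + 5*50) = (-4629 + 3249)*(1110 + 250) = -1380*1360 = -1876800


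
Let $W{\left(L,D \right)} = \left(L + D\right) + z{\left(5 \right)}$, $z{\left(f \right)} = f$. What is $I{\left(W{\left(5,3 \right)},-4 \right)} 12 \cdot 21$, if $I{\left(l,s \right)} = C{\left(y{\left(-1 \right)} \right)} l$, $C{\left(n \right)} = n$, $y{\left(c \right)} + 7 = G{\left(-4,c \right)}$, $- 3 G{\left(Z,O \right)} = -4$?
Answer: $-18564$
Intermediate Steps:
$G{\left(Z,O \right)} = \frac{4}{3}$ ($G{\left(Z,O \right)} = \left(- \frac{1}{3}\right) \left(-4\right) = \frac{4}{3}$)
$y{\left(c \right)} = - \frac{17}{3}$ ($y{\left(c \right)} = -7 + \frac{4}{3} = - \frac{17}{3}$)
$W{\left(L,D \right)} = 5 + D + L$ ($W{\left(L,D \right)} = \left(L + D\right) + 5 = \left(D + L\right) + 5 = 5 + D + L$)
$I{\left(l,s \right)} = - \frac{17 l}{3}$
$I{\left(W{\left(5,3 \right)},-4 \right)} 12 \cdot 21 = - \frac{17 \left(5 + 3 + 5\right)}{3} \cdot 12 \cdot 21 = \left(- \frac{17}{3}\right) 13 \cdot 12 \cdot 21 = \left(- \frac{221}{3}\right) 12 \cdot 21 = \left(-884\right) 21 = -18564$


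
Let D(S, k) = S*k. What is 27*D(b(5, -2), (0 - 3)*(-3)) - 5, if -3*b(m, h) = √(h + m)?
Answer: -5 - 81*√3 ≈ -145.30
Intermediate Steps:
b(m, h) = -√(h + m)/3
27*D(b(5, -2), (0 - 3)*(-3)) - 5 = 27*((-√(-2 + 5)/3)*((0 - 3)*(-3))) - 5 = 27*((-√3/3)*(-3*(-3))) - 5 = 27*(-√3/3*9) - 5 = 27*(-3*√3) - 5 = -81*√3 - 5 = -5 - 81*√3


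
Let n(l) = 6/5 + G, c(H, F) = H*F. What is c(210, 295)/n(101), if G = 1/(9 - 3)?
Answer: 1858500/41 ≈ 45329.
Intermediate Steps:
G = ⅙ (G = 1/6 = ⅙ ≈ 0.16667)
c(H, F) = F*H
n(l) = 41/30 (n(l) = 6/5 + ⅙ = 41/30)
c(210, 295)/n(101) = (295*210)/(41/30) = 61950*(30/41) = 1858500/41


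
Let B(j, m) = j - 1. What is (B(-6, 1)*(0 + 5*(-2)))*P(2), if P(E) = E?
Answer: 140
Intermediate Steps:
B(j, m) = -1 + j
(B(-6, 1)*(0 + 5*(-2)))*P(2) = ((-1 - 6)*(0 + 5*(-2)))*2 = -7*(0 - 10)*2 = -7*(-10)*2 = 70*2 = 140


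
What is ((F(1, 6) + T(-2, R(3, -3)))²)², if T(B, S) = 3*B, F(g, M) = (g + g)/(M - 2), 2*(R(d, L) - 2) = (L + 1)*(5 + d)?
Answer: 14641/16 ≈ 915.06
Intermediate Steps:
R(d, L) = 2 + (1 + L)*(5 + d)/2 (R(d, L) = 2 + ((L + 1)*(5 + d))/2 = 2 + ((1 + L)*(5 + d))/2 = 2 + (1 + L)*(5 + d)/2)
F(g, M) = 2*g/(-2 + M) (F(g, M) = (2*g)/(-2 + M) = 2*g/(-2 + M))
((F(1, 6) + T(-2, R(3, -3)))²)² = ((2*1/(-2 + 6) + 3*(-2))²)² = ((2*1/4 - 6)²)² = ((2*1*(¼) - 6)²)² = ((½ - 6)²)² = ((-11/2)²)² = (121/4)² = 14641/16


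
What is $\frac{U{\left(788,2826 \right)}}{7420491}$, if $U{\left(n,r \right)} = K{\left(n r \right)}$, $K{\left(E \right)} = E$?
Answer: $\frac{247432}{824499} \approx 0.3001$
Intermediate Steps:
$U{\left(n,r \right)} = n r$
$\frac{U{\left(788,2826 \right)}}{7420491} = \frac{788 \cdot 2826}{7420491} = 2226888 \cdot \frac{1}{7420491} = \frac{247432}{824499}$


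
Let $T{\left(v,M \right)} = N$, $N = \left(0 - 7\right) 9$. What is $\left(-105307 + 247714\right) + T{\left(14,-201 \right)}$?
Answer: $142344$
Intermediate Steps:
$N = -63$ ($N = \left(-7\right) 9 = -63$)
$T{\left(v,M \right)} = -63$
$\left(-105307 + 247714\right) + T{\left(14,-201 \right)} = \left(-105307 + 247714\right) - 63 = 142407 - 63 = 142344$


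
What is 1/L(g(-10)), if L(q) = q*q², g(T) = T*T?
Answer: 1/1000000 ≈ 1.0000e-6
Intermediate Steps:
g(T) = T²
L(q) = q³
1/L(g(-10)) = 1/(((-10)²)³) = 1/(100³) = 1/1000000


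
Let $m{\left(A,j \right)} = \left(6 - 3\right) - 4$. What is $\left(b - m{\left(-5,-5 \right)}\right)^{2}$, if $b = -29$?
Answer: $784$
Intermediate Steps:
$m{\left(A,j \right)} = -1$ ($m{\left(A,j \right)} = 3 - 4 = -1$)
$\left(b - m{\left(-5,-5 \right)}\right)^{2} = \left(-29 - -1\right)^{2} = \left(-29 + 1\right)^{2} = \left(-28\right)^{2} = 784$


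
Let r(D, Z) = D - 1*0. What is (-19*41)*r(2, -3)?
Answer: -1558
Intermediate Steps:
r(D, Z) = D (r(D, Z) = D + 0 = D)
(-19*41)*r(2, -3) = -19*41*2 = -779*2 = -1558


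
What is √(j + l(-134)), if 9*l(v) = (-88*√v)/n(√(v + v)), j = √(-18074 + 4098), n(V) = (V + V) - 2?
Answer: √2*√(I*(9*√3494 - 22*√134/(-1 + 2*I*√67)))/3 ≈ 7.5841 + 7.8078*I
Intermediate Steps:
n(V) = -2 + 2*V (n(V) = 2*V - 2 = -2 + 2*V)
j = 2*I*√3494 (j = √(-13976) = 2*I*√3494 ≈ 118.22*I)
l(v) = -88*√v/(9*(-2 + 2*√2*√v)) (l(v) = ((-88*√v)/(-2 + 2*√(v + v)))/9 = ((-88*√v)/(-2 + 2*√(2*v)))/9 = ((-88*√v)/(-2 + 2*(√2*√v)))/9 = ((-88*√v)/(-2 + 2*√2*√v))/9 = (-88*√v/(-2 + 2*√2*√v))/9 = -88*√v/(9*(-2 + 2*√2*√v)))
√(j + l(-134)) = √(2*I*√3494 - 44*√(-134)/(-9 + 9*√2*√(-134))) = √(2*I*√3494 - 44*I*√134/(-9 + 9*√2*(I*√134))) = √(2*I*√3494 - 44*I*√134/(-9 + 18*I*√67))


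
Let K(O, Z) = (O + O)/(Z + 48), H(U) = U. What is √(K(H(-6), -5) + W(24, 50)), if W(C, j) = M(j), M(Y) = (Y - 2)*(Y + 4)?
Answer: 2*√1198023/43 ≈ 50.909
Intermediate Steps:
M(Y) = (-2 + Y)*(4 + Y)
W(C, j) = -8 + j² + 2*j
K(O, Z) = 2*O/(48 + Z) (K(O, Z) = (2*O)/(48 + Z) = 2*O/(48 + Z))
√(K(H(-6), -5) + W(24, 50)) = √(2*(-6)/(48 - 5) + (-8 + 50² + 2*50)) = √(2*(-6)/43 + (-8 + 2500 + 100)) = √(2*(-6)*(1/43) + 2592) = √(-12/43 + 2592) = √(111444/43) = 2*√1198023/43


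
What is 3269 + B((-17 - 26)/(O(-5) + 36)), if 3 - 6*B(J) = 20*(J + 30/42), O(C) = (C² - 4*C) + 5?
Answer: 45763/14 ≈ 3268.8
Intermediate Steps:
O(C) = 5 + C² - 4*C
B(J) = -79/42 - 10*J/3 (B(J) = ½ - 10*(J + 30/42)/3 = ½ - 10*(J + 30*(1/42))/3 = ½ - 10*(J + 5/7)/3 = ½ - 10*(5/7 + J)/3 = ½ - (100/7 + 20*J)/6 = ½ + (-50/21 - 10*J/3) = -79/42 - 10*J/3)
3269 + B((-17 - 26)/(O(-5) + 36)) = 3269 + (-79/42 - 10*(-17 - 26)/(3*((5 + (-5)² - 4*(-5)) + 36))) = 3269 + (-79/42 - (-430)/(3*((5 + 25 + 20) + 36))) = 3269 + (-79/42 - (-430)/(3*(50 + 36))) = 3269 + (-79/42 - (-430)/(3*86)) = 3269 + (-79/42 - 10/3*(-½)) = 3269 + (-79/42 + 5/3) = 3269 - 3/14 = 45763/14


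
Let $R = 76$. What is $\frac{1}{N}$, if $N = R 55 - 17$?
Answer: $\frac{1}{4163} \approx 0.00024021$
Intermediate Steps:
$N = 4163$ ($N = 76 \cdot 55 - 17 = 4180 - 17 = 4163$)
$\frac{1}{N} = \frac{1}{4163}$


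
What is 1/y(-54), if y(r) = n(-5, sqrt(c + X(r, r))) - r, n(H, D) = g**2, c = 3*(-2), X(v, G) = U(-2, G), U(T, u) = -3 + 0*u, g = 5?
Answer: 1/79 ≈ 0.012658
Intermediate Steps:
U(T, u) = -3 (U(T, u) = -3 + 0 = -3)
X(v, G) = -3
c = -6
n(H, D) = 25 (n(H, D) = 5**2 = 25)
y(r) = 25 - r
1/y(-54) = 1/(25 - 1*(-54)) = 1/(25 + 54) = 1/79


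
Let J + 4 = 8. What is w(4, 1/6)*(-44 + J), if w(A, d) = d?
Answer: -20/3 ≈ -6.6667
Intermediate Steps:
J = 4 (J = -4 + 8 = 4)
w(4, 1/6)*(-44 + J) = (1/6)*(-44 + 4) = (1*(1/6))*(-40) = (1/6)*(-40) = -20/3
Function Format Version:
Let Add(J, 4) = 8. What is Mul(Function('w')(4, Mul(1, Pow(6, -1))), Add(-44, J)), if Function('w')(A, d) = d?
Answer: Rational(-20, 3) ≈ -6.6667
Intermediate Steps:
J = 4 (J = Add(-4, 8) = 4)
Mul(Function('w')(4, Mul(1, Pow(6, -1))), Add(-44, J)) = Mul(Mul(1, Pow(6, -1)), Add(-44, 4)) = Mul(Mul(1, Rational(1, 6)), -40) = Mul(Rational(1, 6), -40) = Rational(-20, 3)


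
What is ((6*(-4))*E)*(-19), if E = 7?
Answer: 3192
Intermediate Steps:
((6*(-4))*E)*(-19) = ((6*(-4))*7)*(-19) = -24*7*(-19) = -168*(-19) = 3192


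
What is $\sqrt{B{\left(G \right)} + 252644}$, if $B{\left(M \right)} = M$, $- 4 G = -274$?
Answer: $\frac{5 \sqrt{40434}}{2} \approx 502.71$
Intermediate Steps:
$G = \frac{137}{2}$ ($G = \left(- \frac{1}{4}\right) \left(-274\right) = \frac{137}{2} \approx 68.5$)
$\sqrt{B{\left(G \right)} + 252644} = \sqrt{\frac{137}{2} + 252644} = \sqrt{\frac{505425}{2}} = \frac{5 \sqrt{40434}}{2}$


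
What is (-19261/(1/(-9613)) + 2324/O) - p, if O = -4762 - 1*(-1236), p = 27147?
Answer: 326382154336/1763 ≈ 1.8513e+8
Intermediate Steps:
O = -3526 (O = -4762 + 1236 = -3526)
(-19261/(1/(-9613)) + 2324/O) - p = (-19261/(1/(-9613)) + 2324/(-3526)) - 1*27147 = (-19261/(-1/9613) + 2324*(-1/3526)) - 27147 = (-19261*(-9613) - 1162/1763) - 27147 = (185155993 - 1162/1763) - 27147 = 326430014497/1763 - 27147 = 326382154336/1763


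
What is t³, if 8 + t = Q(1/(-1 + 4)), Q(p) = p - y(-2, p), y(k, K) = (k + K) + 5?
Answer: -1331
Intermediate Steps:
y(k, K) = 5 + K + k (y(k, K) = (K + k) + 5 = 5 + K + k)
Q(p) = -3 (Q(p) = p - (5 + p - 2) = p - (3 + p) = p + (-3 - p) = -3)
t = -11 (t = -8 - 3 = -11)
t³ = (-11)³ = -1331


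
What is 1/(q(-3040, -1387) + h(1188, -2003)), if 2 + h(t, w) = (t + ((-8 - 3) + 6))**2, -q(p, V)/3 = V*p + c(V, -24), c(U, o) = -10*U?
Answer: -1/11291563 ≈ -8.8562e-8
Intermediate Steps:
q(p, V) = 30*V - 3*V*p (q(p, V) = -3*(V*p - 10*V) = -3*(-10*V + V*p) = 30*V - 3*V*p)
h(t, w) = -2 + (-5 + t)**2 (h(t, w) = -2 + (t + ((-8 - 3) + 6))**2 = -2 + (t + (-11 + 6))**2 = -2 + (t - 5)**2 = -2 + (-5 + t)**2)
1/(q(-3040, -1387) + h(1188, -2003)) = 1/(3*(-1387)*(10 - 1*(-3040)) + (-2 + (-5 + 1188)**2)) = 1/(3*(-1387)*(10 + 3040) + (-2 + 1183**2)) = 1/(3*(-1387)*3050 + (-2 + 1399489)) = 1/(-12691050 + 1399487) = 1/(-11291563) = -1/11291563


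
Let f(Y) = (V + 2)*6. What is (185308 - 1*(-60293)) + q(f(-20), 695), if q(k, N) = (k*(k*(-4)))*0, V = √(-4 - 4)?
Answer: 245601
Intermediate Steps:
V = 2*I*√2 (V = √(-8) = 2*I*√2 ≈ 2.8284*I)
f(Y) = 12 + 12*I*√2 (f(Y) = (2*I*√2 + 2)*6 = (2 + 2*I*√2)*6 = 12 + 12*I*√2)
q(k, N) = 0 (q(k, N) = (k*(-4*k))*0 = -4*k²*0 = 0)
(185308 - 1*(-60293)) + q(f(-20), 695) = (185308 - 1*(-60293)) + 0 = (185308 + 60293) + 0 = 245601 + 0 = 245601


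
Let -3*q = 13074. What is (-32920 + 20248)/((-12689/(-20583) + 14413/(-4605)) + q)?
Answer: 25023164760/8610625373 ≈ 2.9061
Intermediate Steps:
q = -4358 (q = -⅓*13074 = -4358)
(-32920 + 20248)/((-12689/(-20583) + 14413/(-4605)) + q) = (-32920 + 20248)/((-12689/(-20583) + 14413/(-4605)) - 4358) = -12672/((-12689*(-1/20583) + 14413*(-1/4605)) - 4358) = -12672/((12689/20583 - 14413/4605) - 4358) = -12672/(-79409978/31594905 - 4358) = -12672/(-137770005968/31594905) = -12672*(-31594905/137770005968) = 25023164760/8610625373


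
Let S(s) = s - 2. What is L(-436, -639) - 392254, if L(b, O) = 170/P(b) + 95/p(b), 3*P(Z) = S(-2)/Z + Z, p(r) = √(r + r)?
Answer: -6213714144/15841 - 95*I*√218/436 ≈ -3.9226e+5 - 3.2171*I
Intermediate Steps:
S(s) = -2 + s
p(r) = √2*√r (p(r) = √(2*r) = √2*√r)
P(Z) = -4/(3*Z) + Z/3 (P(Z) = ((-2 - 2)/Z + Z)/3 = (-4/Z + Z)/3 = (Z - 4/Z)/3 = -4/(3*Z) + Z/3)
L(b, O) = 510*b/(-4 + b²) + 95*√2/(2*√b) (L(b, O) = 170/(((-4 + b²)/(3*b))) + 95/((√2*√b)) = 170*(3*b/(-4 + b²)) + 95*(√2/(2*√b)) = 510*b/(-4 + b²) + 95*√2/(2*√b))
L(-436, -639) - 392254 = 5*(204*(-436)^(3/2) + 19*√2*(-4 + (-436)²))/(2*√(-436)*(-4 + (-436)²)) - 392254 = 5*(-I*√109/218)*(204*(-872*I*√109) + 19*√2*(-4 + 190096))/(2*(-4 + 190096)) - 392254 = (5/2)*(-I*√109/218)*(-177888*I*√109 + 19*√2*190092)/190092 - 392254 = (5/2)*(-I*√109/218)*(1/190092)*(-177888*I*√109 + 3611748*√2) - 392254 = (5/2)*(-I*√109/218)*(1/190092)*(3611748*√2 - 177888*I*√109) - 392254 = -5*I*√109*(3611748*√2 - 177888*I*√109)/82880112 - 392254 = -392254 - 5*I*√109*(3611748*√2 - 177888*I*√109)/82880112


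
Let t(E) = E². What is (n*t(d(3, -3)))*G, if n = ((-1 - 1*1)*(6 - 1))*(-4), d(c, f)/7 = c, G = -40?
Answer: -705600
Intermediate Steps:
d(c, f) = 7*c
n = 40 (n = ((-1 - 1)*5)*(-4) = -2*5*(-4) = -10*(-4) = 40)
(n*t(d(3, -3)))*G = (40*(7*3)²)*(-40) = (40*21²)*(-40) = (40*441)*(-40) = 17640*(-40) = -705600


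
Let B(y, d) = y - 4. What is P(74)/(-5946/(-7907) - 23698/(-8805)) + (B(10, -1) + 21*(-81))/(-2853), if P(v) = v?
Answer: 2517483906265/113993809908 ≈ 22.084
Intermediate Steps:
B(y, d) = -4 + y
P(74)/(-5946/(-7907) - 23698/(-8805)) + (B(10, -1) + 21*(-81))/(-2853) = 74/(-5946/(-7907) - 23698/(-8805)) + ((-4 + 10) + 21*(-81))/(-2853) = 74/(-5946*(-1/7907) - 23698*(-1/8805)) + (6 - 1701)*(-1/2853) = 74/(5946/7907 + 23698/8805) - 1695*(-1/2853) = 74/(239734616/69621135) + 565/951 = 74*(69621135/239734616) + 565/951 = 2575981995/119867308 + 565/951 = 2517483906265/113993809908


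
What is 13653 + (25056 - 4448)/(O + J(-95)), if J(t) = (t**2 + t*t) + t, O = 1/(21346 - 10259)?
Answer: 1359045703027/99533543 ≈ 13654.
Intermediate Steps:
O = 1/11087 ≈ 9.0196e-5
J(t) = t + 2*t**2 (J(t) = (t**2 + t**2) + t = 2*t**2 + t = t + 2*t**2)
13653 + (25056 - 4448)/(O + J(-95)) = 13653 + (25056 - 4448)/(1/11087 - 95*(1 + 2*(-95))) = 13653 + 20608/(1/11087 - 95*(1 - 190)) = 13653 + 20608/(1/11087 - 95*(-189)) = 13653 + 20608/(1/11087 + 17955) = 13653 + 20608/(199067086/11087) = 13653 + 20608*(11087/199067086) = 13653 + 114240448/99533543 = 1359045703027/99533543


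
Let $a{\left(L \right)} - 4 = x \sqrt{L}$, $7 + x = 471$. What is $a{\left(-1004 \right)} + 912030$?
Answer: $912034 + 928 i \sqrt{251} \approx 9.1203 \cdot 10^{5} + 14702.0 i$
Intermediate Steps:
$x = 464$ ($x = -7 + 471 = 464$)
$a{\left(L \right)} = 4 + 464 \sqrt{L}$
$a{\left(-1004 \right)} + 912030 = \left(4 + 464 \sqrt{-1004}\right) + 912030 = \left(4 + 464 \cdot 2 i \sqrt{251}\right) + 912030 = \left(4 + 928 i \sqrt{251}\right) + 912030 = 912034 + 928 i \sqrt{251}$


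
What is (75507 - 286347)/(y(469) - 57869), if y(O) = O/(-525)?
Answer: 7906500/2170121 ≈ 3.6433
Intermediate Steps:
y(O) = -O/525 (y(O) = O*(-1/525) = -O/525)
(75507 - 286347)/(y(469) - 57869) = (75507 - 286347)/(-1/525*469 - 57869) = -210840/(-67/75 - 57869) = -210840/(-4340242/75) = -210840*(-75/4340242) = 7906500/2170121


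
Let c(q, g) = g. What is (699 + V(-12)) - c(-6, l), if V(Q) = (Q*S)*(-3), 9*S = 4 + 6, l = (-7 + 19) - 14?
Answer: 741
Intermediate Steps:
l = -2 (l = 12 - 14 = -2)
S = 10/9 (S = (4 + 6)/9 = (⅑)*10 = 10/9 ≈ 1.1111)
V(Q) = -10*Q/3 (V(Q) = (Q*(10/9))*(-3) = (10*Q/9)*(-3) = -10*Q/3)
(699 + V(-12)) - c(-6, l) = (699 - 10/3*(-12)) - 1*(-2) = (699 + 40) + 2 = 739 + 2 = 741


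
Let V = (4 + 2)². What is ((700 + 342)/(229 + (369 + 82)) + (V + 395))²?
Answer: 21626937721/115600 ≈ 1.8708e+5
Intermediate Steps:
V = 36 (V = 6² = 36)
((700 + 342)/(229 + (369 + 82)) + (V + 395))² = ((700 + 342)/(229 + (369 + 82)) + (36 + 395))² = (1042/(229 + 451) + 431)² = (1042/680 + 431)² = (1042*(1/680) + 431)² = (521/340 + 431)² = (147061/340)² = 21626937721/115600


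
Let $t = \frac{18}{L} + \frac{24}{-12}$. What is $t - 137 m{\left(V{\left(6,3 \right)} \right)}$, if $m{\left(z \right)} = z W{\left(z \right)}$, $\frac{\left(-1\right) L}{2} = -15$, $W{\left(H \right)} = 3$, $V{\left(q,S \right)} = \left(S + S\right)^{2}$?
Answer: $- \frac{73987}{5} \approx -14797.0$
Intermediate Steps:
$V{\left(q,S \right)} = 4 S^{2}$ ($V{\left(q,S \right)} = \left(2 S\right)^{2} = 4 S^{2}$)
$L = 30$ ($L = \left(-2\right) \left(-15\right) = 30$)
$t = - \frac{7}{5}$ ($t = \frac{18}{30} + \frac{24}{-12} = 18 \cdot \frac{1}{30} + 24 \left(- \frac{1}{12}\right) = \frac{3}{5} - 2 = - \frac{7}{5} \approx -1.4$)
$m{\left(z \right)} = 3 z$ ($m{\left(z \right)} = z 3 = 3 z$)
$t - 137 m{\left(V{\left(6,3 \right)} \right)} = - \frac{7}{5} - 137 \cdot 3 \cdot 4 \cdot 3^{2} = - \frac{7}{5} - 137 \cdot 3 \cdot 4 \cdot 9 = - \frac{7}{5} - 137 \cdot 3 \cdot 36 = - \frac{7}{5} - 14796 = - \frac{73987}{5}$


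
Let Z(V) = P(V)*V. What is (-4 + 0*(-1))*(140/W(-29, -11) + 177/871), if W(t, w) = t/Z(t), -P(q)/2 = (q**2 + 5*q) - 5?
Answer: 674083612/871 ≈ 7.7392e+5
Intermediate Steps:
P(q) = 10 - 10*q - 2*q**2 (P(q) = -2*((q**2 + 5*q) - 5) = -2*(-5 + q**2 + 5*q) = 10 - 10*q - 2*q**2)
Z(V) = V*(10 - 10*V - 2*V**2) (Z(V) = (10 - 10*V - 2*V**2)*V = V*(10 - 10*V - 2*V**2))
W(t, w) = 1/(2*(5 - t**2 - 5*t)) (W(t, w) = t/((2*t*(5 - t**2 - 5*t))) = t*(1/(2*t*(5 - t**2 - 5*t))) = 1/(2*(5 - t**2 - 5*t)))
(-4 + 0*(-1))*(140/W(-29, -11) + 177/871) = (-4 + 0*(-1))*(140/((-1/(-10 + 2*(-29)**2 + 10*(-29)))) + 177/871) = (-4 + 0)*(140/((-1/(-10 + 2*841 - 290))) + 177*(1/871)) = -4*(140/((-1/(-10 + 1682 - 290))) + 177/871) = -4*(140/((-1/1382)) + 177/871) = -4*(140/((-1*1/1382)) + 177/871) = -4*(140/(-1/1382) + 177/871) = -4*(140*(-1382) + 177/871) = -4*(-193480 + 177/871) = -4*(-168520903/871) = 674083612/871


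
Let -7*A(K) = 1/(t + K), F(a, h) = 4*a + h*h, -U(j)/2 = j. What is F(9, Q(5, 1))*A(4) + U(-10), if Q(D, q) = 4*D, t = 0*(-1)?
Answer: 31/7 ≈ 4.4286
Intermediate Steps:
t = 0
U(j) = -2*j
F(a, h) = h**2 + 4*a (F(a, h) = 4*a + h**2 = h**2 + 4*a)
A(K) = -1/(7*K) (A(K) = -1/(7*(0 + K)) = -1/(7*K))
F(9, Q(5, 1))*A(4) + U(-10) = ((4*5)**2 + 4*9)*(-1/7/4) - 2*(-10) = (20**2 + 36)*(-1/7*1/4) + 20 = (400 + 36)*(-1/28) + 20 = 436*(-1/28) + 20 = -109/7 + 20 = 31/7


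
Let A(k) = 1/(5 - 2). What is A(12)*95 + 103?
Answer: 404/3 ≈ 134.67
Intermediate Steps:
A(k) = ⅓ (A(k) = 1/3 = ⅓)
A(12)*95 + 103 = (⅓)*95 + 103 = 95/3 + 103 = 404/3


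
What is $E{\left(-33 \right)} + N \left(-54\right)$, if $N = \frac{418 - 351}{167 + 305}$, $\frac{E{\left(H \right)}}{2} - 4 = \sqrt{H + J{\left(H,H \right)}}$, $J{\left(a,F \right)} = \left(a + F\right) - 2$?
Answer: $\frac{79}{236} + 2 i \sqrt{101} \approx 0.33475 + 20.1 i$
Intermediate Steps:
$J{\left(a,F \right)} = -2 + F + a$ ($J{\left(a,F \right)} = \left(F + a\right) - 2 = -2 + F + a$)
$E{\left(H \right)} = 8 + 2 \sqrt{-2 + 3 H}$ ($E{\left(H \right)} = 8 + 2 \sqrt{H + \left(-2 + H + H\right)} = 8 + 2 \sqrt{H + \left(-2 + 2 H\right)} = 8 + 2 \sqrt{-2 + 3 H}$)
$N = \frac{67}{472} \approx 0.14195$
$E{\left(-33 \right)} + N \left(-54\right) = \left(8 + 2 \sqrt{-2 + 3 \left(-33\right)}\right) + \frac{67}{472} \left(-54\right) = \left(8 + 2 \sqrt{-2 - 99}\right) - \frac{1809}{236} = \left(8 + 2 \sqrt{-101}\right) - \frac{1809}{236} = \left(8 + 2 i \sqrt{101}\right) - \frac{1809}{236} = \frac{79}{236} + 2 i \sqrt{101}$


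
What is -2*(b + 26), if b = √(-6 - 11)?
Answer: -52 - 2*I*√17 ≈ -52.0 - 8.2462*I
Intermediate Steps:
b = I*√17 (b = √(-17) = I*√17 ≈ 4.1231*I)
-2*(b + 26) = -2*(I*√17 + 26) = -2*(26 + I*√17) = -52 - 2*I*√17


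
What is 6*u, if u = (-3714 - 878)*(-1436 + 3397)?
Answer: -54029472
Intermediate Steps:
u = -9004912 (u = -4592*1961 = -9004912)
6*u = 6*(-9004912) = -54029472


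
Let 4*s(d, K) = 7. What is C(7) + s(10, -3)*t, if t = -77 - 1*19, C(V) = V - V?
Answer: -168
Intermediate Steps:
s(d, K) = 7/4 (s(d, K) = (¼)*7 = 7/4)
C(V) = 0
t = -96 (t = -77 - 19 = -96)
C(7) + s(10, -3)*t = 0 + (7/4)*(-96) = 0 - 168 = -168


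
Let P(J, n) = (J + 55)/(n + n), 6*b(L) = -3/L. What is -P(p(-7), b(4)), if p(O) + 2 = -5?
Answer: 192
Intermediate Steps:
b(L) = -1/(2*L) (b(L) = (-3/L)/6 = -1/(2*L))
p(O) = -7 (p(O) = -2 - 5 = -7)
P(J, n) = (55 + J)/(2*n) (P(J, n) = (55 + J)/((2*n)) = (55 + J)*(1/(2*n)) = (55 + J)/(2*n))
-P(p(-7), b(4)) = -(55 - 7)/(2*((-½/4))) = -48/(2*((-½*¼))) = -48/(2*(-⅛)) = -(-8)*48/2 = -1*(-192) = 192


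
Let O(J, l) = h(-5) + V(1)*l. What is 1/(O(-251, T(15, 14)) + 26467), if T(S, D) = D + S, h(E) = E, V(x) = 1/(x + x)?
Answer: 2/52953 ≈ 3.7769e-5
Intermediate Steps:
V(x) = 1/(2*x)
O(J, l) = -5 + l/2 (O(J, l) = -5 + ((½)/1)*l = -5 + ((½)*1)*l = -5 + l/2)
1/(O(-251, T(15, 14)) + 26467) = 1/((-5 + (14 + 15)/2) + 26467) = 1/((-5 + (½)*29) + 26467) = 1/((-5 + 29/2) + 26467) = 1/(19/2 + 26467) = 1/(52953/2) = 2/52953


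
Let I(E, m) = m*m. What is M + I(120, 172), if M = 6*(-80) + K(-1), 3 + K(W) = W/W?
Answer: 29102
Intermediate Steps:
I(E, m) = m²
K(W) = -2 (K(W) = -3 + W/W = -3 + 1 = -2)
M = -482 (M = 6*(-80) - 2 = -480 - 2 = -482)
M + I(120, 172) = -482 + 172² = -482 + 29584 = 29102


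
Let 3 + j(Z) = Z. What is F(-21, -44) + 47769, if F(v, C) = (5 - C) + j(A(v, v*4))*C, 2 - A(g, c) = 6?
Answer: 48126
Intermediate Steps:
A(g, c) = -4 (A(g, c) = 2 - 1*6 = 2 - 6 = -4)
j(Z) = -3 + Z
F(v, C) = 5 - 8*C (F(v, C) = (5 - C) + (-3 - 4)*C = (5 - C) - 7*C = 5 - 8*C)
F(-21, -44) + 47769 = (5 - 8*(-44)) + 47769 = (5 + 352) + 47769 = 357 + 47769 = 48126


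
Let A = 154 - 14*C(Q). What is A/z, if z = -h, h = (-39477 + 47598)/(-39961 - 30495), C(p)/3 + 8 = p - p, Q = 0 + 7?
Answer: 34523440/8121 ≈ 4251.1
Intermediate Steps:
Q = 7
C(p) = -24 (C(p) = -24 + 3*(p - p) = -24 + 3*0 = -24 + 0 = -24)
h = -8121/70456 (h = 8121/(-70456) = 8121*(-1/70456) = -8121/70456 ≈ -0.11526)
A = 490 (A = 154 - 14*(-24) = 154 + 336 = 490)
z = 8121/70456 (z = -1*(-8121/70456) = 8121/70456 ≈ 0.11526)
A/z = 490/(8121/70456) = 490*(70456/8121) = 34523440/8121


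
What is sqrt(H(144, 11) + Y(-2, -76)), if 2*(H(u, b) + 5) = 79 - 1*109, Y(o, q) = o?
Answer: I*sqrt(22) ≈ 4.6904*I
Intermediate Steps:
H(u, b) = -20 (H(u, b) = -5 + (79 - 1*109)/2 = -5 + (79 - 109)/2 = -5 + (1/2)*(-30) = -5 - 15 = -20)
sqrt(H(144, 11) + Y(-2, -76)) = sqrt(-20 - 2) = sqrt(-22) = I*sqrt(22)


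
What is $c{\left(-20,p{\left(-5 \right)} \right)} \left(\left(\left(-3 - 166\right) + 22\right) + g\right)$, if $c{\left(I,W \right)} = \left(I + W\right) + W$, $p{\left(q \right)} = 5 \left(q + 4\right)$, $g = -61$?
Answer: $6240$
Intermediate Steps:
$p{\left(q \right)} = 20 + 5 q$ ($p{\left(q \right)} = 5 \left(4 + q\right) = 20 + 5 q$)
$c{\left(I,W \right)} = I + 2 W$
$c{\left(-20,p{\left(-5 \right)} \right)} \left(\left(\left(-3 - 166\right) + 22\right) + g\right) = \left(-20 + 2 \left(20 + 5 \left(-5\right)\right)\right) \left(\left(\left(-3 - 166\right) + 22\right) - 61\right) = \left(-20 + 2 \left(20 - 25\right)\right) \left(\left(-169 + 22\right) - 61\right) = \left(-20 + 2 \left(-5\right)\right) \left(-147 - 61\right) = \left(-20 - 10\right) \left(-208\right) = \left(-30\right) \left(-208\right) = 6240$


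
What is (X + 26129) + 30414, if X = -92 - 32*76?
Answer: 54019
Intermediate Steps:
X = -2524 (X = -92 - 2432 = -2524)
(X + 26129) + 30414 = (-2524 + 26129) + 30414 = 23605 + 30414 = 54019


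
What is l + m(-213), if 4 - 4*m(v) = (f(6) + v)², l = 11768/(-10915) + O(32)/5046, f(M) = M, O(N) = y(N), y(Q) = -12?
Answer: -393335995047/36718060 ≈ -10712.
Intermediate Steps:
O(N) = -12
l = -9918718/9179515 (l = 11768/(-10915) - 12/5046 = 11768*(-1/10915) - 12*1/5046 = -11768/10915 - 2/841 = -9918718/9179515 ≈ -1.0805)
m(v) = 1 - (6 + v)²/4
l + m(-213) = -9918718/9179515 + (1 - (6 - 213)²/4) = -9918718/9179515 + (1 - ¼*(-207)²) = -9918718/9179515 + (1 - ¼*42849) = -9918718/9179515 + (1 - 42849/4) = -9918718/9179515 - 42845/4 = -393335995047/36718060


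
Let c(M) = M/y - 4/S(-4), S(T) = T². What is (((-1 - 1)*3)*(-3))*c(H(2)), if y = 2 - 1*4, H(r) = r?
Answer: -45/2 ≈ -22.500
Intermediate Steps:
y = -2 (y = 2 - 4 = -2)
c(M) = -¼ - M/2 (c(M) = M/(-2) - 4/((-4)²) = M*(-½) - 4/16 = -M/2 - 4*1/16 = -M/2 - ¼ = -¼ - M/2)
(((-1 - 1)*3)*(-3))*c(H(2)) = (((-1 - 1)*3)*(-3))*(-¼ - ½*2) = (-2*3*(-3))*(-¼ - 1) = -6*(-3)*(-5/4) = 18*(-5/4) = -45/2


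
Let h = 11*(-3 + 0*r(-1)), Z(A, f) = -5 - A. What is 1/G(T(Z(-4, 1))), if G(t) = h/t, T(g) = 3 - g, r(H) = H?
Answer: -4/33 ≈ -0.12121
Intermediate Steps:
h = -33 (h = 11*(-3 + 0*(-1)) = 11*(-3 + 0) = 11*(-3) = -33)
G(t) = -33/t
1/G(T(Z(-4, 1))) = 1/(-33/(3 - (-5 - 1*(-4)))) = 1/(-33/(3 - (-5 + 4))) = 1/(-33/(3 - 1*(-1))) = 1/(-33/(3 + 1)) = 1/(-33/4) = -4/33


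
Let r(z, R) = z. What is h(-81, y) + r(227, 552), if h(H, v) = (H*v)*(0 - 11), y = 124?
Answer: 110711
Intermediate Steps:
h(H, v) = -11*H*v (h(H, v) = (H*v)*(-11) = -11*H*v)
h(-81, y) + r(227, 552) = -11*(-81)*124 + 227 = 110484 + 227 = 110711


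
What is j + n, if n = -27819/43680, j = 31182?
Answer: 454000647/14560 ≈ 31181.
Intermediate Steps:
n = -9273/14560 (n = -27819*1/43680 = -9273/14560 ≈ -0.63688)
j + n = 31182 - 9273/14560 = 454000647/14560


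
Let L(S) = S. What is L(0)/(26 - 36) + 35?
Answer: 35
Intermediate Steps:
L(0)/(26 - 36) + 35 = 0/(26 - 36) + 35 = 0/(-10) + 35 = 0*(-⅒) + 35 = 0 + 35 = 35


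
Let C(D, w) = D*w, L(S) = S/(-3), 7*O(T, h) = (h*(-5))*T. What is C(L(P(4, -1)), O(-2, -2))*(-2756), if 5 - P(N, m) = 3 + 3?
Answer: 55120/21 ≈ 2624.8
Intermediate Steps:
P(N, m) = -1 (P(N, m) = 5 - (3 + 3) = 5 - 1*6 = 5 - 6 = -1)
O(T, h) = -5*T*h/7 (O(T, h) = ((h*(-5))*T)/7 = ((-5*h)*T)/7 = (-5*T*h)/7 = -5*T*h/7)
L(S) = -S/3 (L(S) = S*(-⅓) = -S/3)
C(L(P(4, -1)), O(-2, -2))*(-2756) = ((-⅓*(-1))*(-5/7*(-2)*(-2)))*(-2756) = ((⅓)*(-20/7))*(-2756) = -20/21*(-2756) = 55120/21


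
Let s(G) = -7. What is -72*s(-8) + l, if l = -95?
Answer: 409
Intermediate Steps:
-72*s(-8) + l = -72*(-7) - 95 = 504 - 95 = 409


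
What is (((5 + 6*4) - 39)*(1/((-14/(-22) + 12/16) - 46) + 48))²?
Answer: 886987240000/3853369 ≈ 2.3018e+5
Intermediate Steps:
(((5 + 6*4) - 39)*(1/((-14/(-22) + 12/16) - 46) + 48))² = (((5 + 24) - 39)*(1/((-14*(-1/22) + 12*(1/16)) - 46) + 48))² = ((29 - 39)*(1/((7/11 + ¾) - 46) + 48))² = (-10*(1/(61/44 - 46) + 48))² = (-10*(1/(-1963/44) + 48))² = (-10*(-44/1963 + 48))² = (-10*94180/1963)² = (-941800/1963)² = 886987240000/3853369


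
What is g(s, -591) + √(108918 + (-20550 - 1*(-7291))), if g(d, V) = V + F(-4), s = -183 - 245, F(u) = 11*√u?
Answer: -591 + 17*√331 + 22*I ≈ -281.71 + 22.0*I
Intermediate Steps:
s = -428
g(d, V) = V + 22*I (g(d, V) = V + 11*√(-4) = V + 11*(2*I) = V + 22*I)
g(s, -591) + √(108918 + (-20550 - 1*(-7291))) = (-591 + 22*I) + √(108918 + (-20550 - 1*(-7291))) = (-591 + 22*I) + √(108918 + (-20550 + 7291)) = (-591 + 22*I) + √(108918 - 13259) = (-591 + 22*I) + √95659 = (-591 + 22*I) + 17*√331 = -591 + 17*√331 + 22*I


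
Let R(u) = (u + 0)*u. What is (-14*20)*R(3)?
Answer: -2520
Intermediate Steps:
R(u) = u² (R(u) = u*u = u²)
(-14*20)*R(3) = -14*20*3² = -280*9 = -2520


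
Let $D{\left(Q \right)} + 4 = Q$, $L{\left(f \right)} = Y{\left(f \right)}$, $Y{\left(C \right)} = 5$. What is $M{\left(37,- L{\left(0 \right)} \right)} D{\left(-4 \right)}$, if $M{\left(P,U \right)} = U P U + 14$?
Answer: $-7512$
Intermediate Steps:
$L{\left(f \right)} = 5$
$M{\left(P,U \right)} = 14 + P U^{2}$ ($M{\left(P,U \right)} = P U U + 14 = P U^{2} + 14 = 14 + P U^{2}$)
$D{\left(Q \right)} = -4 + Q$
$M{\left(37,- L{\left(0 \right)} \right)} D{\left(-4 \right)} = \left(14 + 37 \left(\left(-1\right) 5\right)^{2}\right) \left(-4 - 4\right) = \left(14 + 37 \left(-5\right)^{2}\right) \left(-8\right) = \left(14 + 37 \cdot 25\right) \left(-8\right) = \left(14 + 925\right) \left(-8\right) = 939 \left(-8\right) = -7512$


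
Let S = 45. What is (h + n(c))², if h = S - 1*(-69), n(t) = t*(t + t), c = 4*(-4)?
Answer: 391876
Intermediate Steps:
c = -16
n(t) = 2*t² (n(t) = t*(2*t) = 2*t²)
h = 114 (h = 45 - 1*(-69) = 45 + 69 = 114)
(h + n(c))² = (114 + 2*(-16)²)² = (114 + 2*256)² = (114 + 512)² = 626² = 391876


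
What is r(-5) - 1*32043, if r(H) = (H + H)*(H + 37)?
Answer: -32363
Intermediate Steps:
r(H) = 2*H*(37 + H) (r(H) = (2*H)*(37 + H) = 2*H*(37 + H))
r(-5) - 1*32043 = 2*(-5)*(37 - 5) - 1*32043 = 2*(-5)*32 - 32043 = -320 - 32043 = -32363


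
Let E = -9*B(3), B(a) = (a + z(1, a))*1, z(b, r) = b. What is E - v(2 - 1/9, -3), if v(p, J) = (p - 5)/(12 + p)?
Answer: -4472/125 ≈ -35.776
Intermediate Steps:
B(a) = 1 + a (B(a) = (a + 1)*1 = (1 + a)*1 = 1 + a)
v(p, J) = (-5 + p)/(12 + p)
E = -36 (E = -9*(1 + 3) = -9*4 = -36)
E - v(2 - 1/9, -3) = -36 - (-5 + (2 - 1/9))/(12 + (2 - 1/9)) = -36 - (-5 + (2 - 1*⅑))/(12 + (2 - 1*⅑)) = -36 - (-5 + (2 - ⅑))/(12 + (2 - ⅑)) = -36 - (-5 + 17/9)/(12 + 17/9) = -36 - (-28)/(125/9*9) = -36 - 9*(-28)/(125*9) = -36 - 1*(-28/125) = -36 + 28/125 = -4472/125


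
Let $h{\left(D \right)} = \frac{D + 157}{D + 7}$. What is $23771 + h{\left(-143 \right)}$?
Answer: $\frac{1616421}{68} \approx 23771.0$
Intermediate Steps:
$h{\left(D \right)} = \frac{157 + D}{7 + D}$
$23771 + h{\left(-143 \right)} = 23771 + \frac{157 - 143}{7 - 143} = 23771 + \frac{1}{-136} \cdot 14 = 23771 - \frac{7}{68} = \frac{1616421}{68}$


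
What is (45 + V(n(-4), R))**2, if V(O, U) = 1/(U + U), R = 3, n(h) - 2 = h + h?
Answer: 73441/36 ≈ 2040.0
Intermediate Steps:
n(h) = 2 + 2*h (n(h) = 2 + (h + h) = 2 + 2*h)
V(O, U) = 1/(2*U)
(45 + V(n(-4), R))**2 = (45 + (1/2)/3)**2 = (45 + (1/2)*(1/3))**2 = (45 + 1/6)**2 = (271/6)**2 = 73441/36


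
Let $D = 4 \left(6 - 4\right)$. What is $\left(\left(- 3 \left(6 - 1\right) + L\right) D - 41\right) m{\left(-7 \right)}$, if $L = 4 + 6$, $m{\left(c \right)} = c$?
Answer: $567$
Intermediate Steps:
$L = 10$
$D = 8$ ($D = 4 \cdot 2 = 8$)
$\left(\left(- 3 \left(6 - 1\right) + L\right) D - 41\right) m{\left(-7 \right)} = \left(\left(- 3 \left(6 - 1\right) + 10\right) 8 - 41\right) \left(-7\right) = \left(\left(\left(-3\right) 5 + 10\right) 8 - 41\right) \left(-7\right) = \left(\left(-15 + 10\right) 8 - 41\right) \left(-7\right) = \left(\left(-5\right) 8 - 41\right) \left(-7\right) = \left(-40 - 41\right) \left(-7\right) = \left(-81\right) \left(-7\right) = 567$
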